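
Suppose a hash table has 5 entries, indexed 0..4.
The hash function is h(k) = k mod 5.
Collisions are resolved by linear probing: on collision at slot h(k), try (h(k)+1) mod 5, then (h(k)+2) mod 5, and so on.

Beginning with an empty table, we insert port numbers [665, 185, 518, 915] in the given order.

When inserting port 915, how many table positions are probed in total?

Insert 665: h=0, slot 0 empty -> index 0.
Insert 185: h=0, slot 0 occupied -> index 1.
Insert 518: h=3, slot 3 empty -> index 3.
Insert 915: h=0, slots 0,1 occupied -> index 2.
Table: [665, 185, 915, 518, .]

3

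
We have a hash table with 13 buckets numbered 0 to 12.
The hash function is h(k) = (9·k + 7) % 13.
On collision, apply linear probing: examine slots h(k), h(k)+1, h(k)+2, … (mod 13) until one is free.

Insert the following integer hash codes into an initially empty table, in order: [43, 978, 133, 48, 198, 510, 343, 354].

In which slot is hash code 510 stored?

43: h=4 → slot 4
978: h=8 → slot 8
133: h=8, probe 8,9 → slot 9
48: h=10 → slot 10
198: h=8, probe 8,9,10,11 → slot 11
510: h=8, probe 8,9,10,11,12 → slot 12
343: h=0 → slot 0
354: h=8, probe 8,9,10,11,12,0,1 → slot 1
Table: [343, 354, ., ., 43, ., ., ., 978, 133, 48, 198, 510]

12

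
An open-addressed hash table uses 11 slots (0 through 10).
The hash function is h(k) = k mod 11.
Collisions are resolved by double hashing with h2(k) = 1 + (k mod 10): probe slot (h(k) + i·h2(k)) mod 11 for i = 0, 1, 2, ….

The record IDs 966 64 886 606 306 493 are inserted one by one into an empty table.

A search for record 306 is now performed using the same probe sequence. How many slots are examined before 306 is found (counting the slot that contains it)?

Insert 966: h=9, slot 9 empty -> index 9.
Insert 64: h=9, h2=5, slot 9 occupied -> index 3.
Insert 886: h=6, slot 6 empty -> index 6.
Insert 606: h=1, slot 1 empty -> index 1.
Insert 306: h=9, h2=7, slot 9 occupied -> index 5.
Insert 493: h=9, h2=4, slot 9 occupied -> index 2.
Table: [∅, 606, 493, 64, ∅, 306, 886, ∅, ∅, 966, ∅]
Lookup 306: h=9, h2=7, probe 9,5 → found at 5.

2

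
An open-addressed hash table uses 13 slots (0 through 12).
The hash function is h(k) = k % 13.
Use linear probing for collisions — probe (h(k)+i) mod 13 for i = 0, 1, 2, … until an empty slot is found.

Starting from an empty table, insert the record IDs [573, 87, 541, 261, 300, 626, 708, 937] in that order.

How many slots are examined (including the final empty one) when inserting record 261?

2

Insert 573: h=1, slot 1 empty -> index 1.
Insert 87: h=9, slot 9 empty -> index 9.
Insert 541: h=8, slot 8 empty -> index 8.
Insert 261: h=1, slot 1 occupied -> index 2.
Insert 300: h=1, slots 1,2 occupied -> index 3.
Insert 626: h=2, slots 2,3 occupied -> index 4.
Insert 708: h=6, slot 6 empty -> index 6.
Insert 937: h=1, slots 1,2,3,4 occupied -> index 5.
Table: [_, 573, 261, 300, 626, 937, 708, _, 541, 87, _, _, _]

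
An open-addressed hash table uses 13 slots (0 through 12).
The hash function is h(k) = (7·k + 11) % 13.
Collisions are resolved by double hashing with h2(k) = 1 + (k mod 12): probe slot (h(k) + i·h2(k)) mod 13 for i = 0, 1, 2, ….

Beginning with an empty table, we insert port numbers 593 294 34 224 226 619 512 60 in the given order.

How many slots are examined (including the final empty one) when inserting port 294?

2

593: h=2 → slot 2
294: h=2, h2=7, probe 2,9 → slot 9
34: h=2, h2=11, probe 2,0 → slot 0
224: h=6 → slot 6
226: h=7 → slot 7
619: h=2, h2=8, probe 2,10 → slot 10
512: h=7, h2=9, probe 7,3 → slot 3
60: h=2, h2=1, probe 2,3,4 → slot 4
Table: [34, ., 593, 512, 60, ., 224, 226, ., 294, 619, ., .]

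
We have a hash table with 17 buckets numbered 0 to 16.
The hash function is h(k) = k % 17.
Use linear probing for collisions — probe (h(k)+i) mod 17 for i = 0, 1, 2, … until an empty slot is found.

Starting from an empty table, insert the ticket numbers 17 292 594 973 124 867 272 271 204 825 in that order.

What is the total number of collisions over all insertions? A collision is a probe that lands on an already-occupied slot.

17 hashes to 0; slot 0 is free => place at 0.
292 hashes to 3; slot 3 is free => place at 3.
594 hashes to 16; slot 16 is free => place at 16.
973 hashes to 4; slot 4 is free => place at 4.
124 hashes to 5; slot 5 is free => place at 5.
867 hashes to 0; 0 taken => place at 1.
272 hashes to 0; 0,1 taken => place at 2.
271 hashes to 16; 16,0,1,2,3,4,5 taken => place at 6.
204 hashes to 0; 0,1,2,3,4,5,6 taken => place at 7.
825 hashes to 9; slot 9 is free => place at 9.
Table: [17, 867, 272, 292, 973, 124, 271, 204, -, 825, -, -, -, -, -, -, 594]

17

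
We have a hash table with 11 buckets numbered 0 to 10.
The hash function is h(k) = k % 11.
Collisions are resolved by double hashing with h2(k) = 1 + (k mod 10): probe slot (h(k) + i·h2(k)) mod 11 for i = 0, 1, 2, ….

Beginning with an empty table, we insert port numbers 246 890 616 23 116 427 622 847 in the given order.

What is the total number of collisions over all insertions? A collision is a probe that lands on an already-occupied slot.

5

246 hashes to 4; slot 4 is free -> place at 4.
890 hashes to 10; slot 10 is free -> place at 10.
616 hashes to 0; slot 0 is free -> place at 0.
23 hashes to 1; slot 1 is free -> place at 1.
116 hashes to 6; slot 6 is free -> place at 6.
427 hashes to 9; slot 9 is free -> place at 9.
622 hashes to 6, h2=3; 6,9,1,4 taken -> place at 7.
847 hashes to 0, h2=8; 0 taken -> place at 8.
Table: [616, 23, _, _, 246, _, 116, 622, 847, 427, 890]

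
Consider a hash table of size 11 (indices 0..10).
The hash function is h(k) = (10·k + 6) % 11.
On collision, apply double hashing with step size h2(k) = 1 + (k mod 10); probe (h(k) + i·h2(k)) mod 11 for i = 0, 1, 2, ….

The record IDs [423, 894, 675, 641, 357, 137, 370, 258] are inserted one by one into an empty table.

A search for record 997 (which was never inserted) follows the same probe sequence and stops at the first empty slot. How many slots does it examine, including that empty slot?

423 hashes to 1; slot 1 is free => place at 1.
894 hashes to 3; slot 3 is free => place at 3.
675 hashes to 2; slot 2 is free => place at 2.
641 hashes to 3, h2=2; 3 taken => place at 5.
357 hashes to 1, h2=8; 1 taken => place at 9.
137 hashes to 1, h2=8; 1,9 taken => place at 6.
370 hashes to 10; slot 10 is free => place at 10.
258 hashes to 1, h2=9; 1,10 taken => place at 8.
Table: [—, 423, 675, 894, —, 641, 137, —, 258, 357, 370]
Lookup 997: h=10, h2=8, probe 10,7 → slot 7 empty, not found.

2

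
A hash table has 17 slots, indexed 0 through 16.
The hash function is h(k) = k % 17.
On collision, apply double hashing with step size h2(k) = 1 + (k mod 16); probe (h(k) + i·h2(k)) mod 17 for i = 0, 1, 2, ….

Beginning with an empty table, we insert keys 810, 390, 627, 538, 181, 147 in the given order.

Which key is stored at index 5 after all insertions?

538

Insert 810: h=11, slot 11 empty -> index 11.
Insert 390: h=16, slot 16 empty -> index 16.
Insert 627: h=15, slot 15 empty -> index 15.
Insert 538: h=11, h2=11, slot 11 occupied -> index 5.
Insert 181: h=11, h2=6, slot 11 occupied -> index 0.
Insert 147: h=11, h2=4, slots 11,15 occupied -> index 2.
Table: [181, _, 147, _, _, 538, _, _, _, _, _, 810, _, _, _, 627, 390]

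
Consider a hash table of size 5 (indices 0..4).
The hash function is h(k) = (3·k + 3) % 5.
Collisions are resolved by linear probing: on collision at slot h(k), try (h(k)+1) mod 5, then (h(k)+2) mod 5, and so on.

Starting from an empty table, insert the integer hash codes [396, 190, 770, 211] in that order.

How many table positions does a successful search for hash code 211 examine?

Insert 396: h=1, slot 1 empty => index 1.
Insert 190: h=3, slot 3 empty => index 3.
Insert 770: h=3, slot 3 occupied => index 4.
Insert 211: h=1, slot 1 occupied => index 2.
Table: [—, 396, 211, 190, 770]
Lookup 211: h=1, probe 1,2 → found at 2.

2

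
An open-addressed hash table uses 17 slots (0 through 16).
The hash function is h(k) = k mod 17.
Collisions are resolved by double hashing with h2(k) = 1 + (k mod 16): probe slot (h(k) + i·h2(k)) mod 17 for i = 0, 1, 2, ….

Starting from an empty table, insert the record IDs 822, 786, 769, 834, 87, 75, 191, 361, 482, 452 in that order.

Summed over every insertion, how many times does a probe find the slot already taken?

5

Insert 822: h=6, slot 6 empty → index 6.
Insert 786: h=4, slot 4 empty → index 4.
Insert 769: h=4, h2=2, slots 4,6 occupied → index 8.
Insert 834: h=1, slot 1 empty → index 1.
Insert 87: h=2, slot 2 empty → index 2.
Insert 75: h=7, slot 7 empty → index 7.
Insert 191: h=4, h2=16, slot 4 occupied → index 3.
Insert 361: h=4, h2=10, slot 4 occupied → index 14.
Insert 482: h=6, h2=3, slot 6 occupied → index 9.
Insert 452: h=10, slot 10 empty → index 10.
Table: [., 834, 87, 191, 786, ., 822, 75, 769, 482, 452, ., ., ., 361, ., .]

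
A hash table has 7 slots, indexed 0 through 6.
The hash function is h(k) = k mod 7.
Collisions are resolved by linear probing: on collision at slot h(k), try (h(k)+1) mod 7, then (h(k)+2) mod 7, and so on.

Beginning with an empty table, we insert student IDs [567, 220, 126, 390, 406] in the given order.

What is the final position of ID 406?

2

Insert 567: h=0, slot 0 empty => index 0.
Insert 220: h=3, slot 3 empty => index 3.
Insert 126: h=0, slot 0 occupied => index 1.
Insert 390: h=5, slot 5 empty => index 5.
Insert 406: h=0, slots 0,1 occupied => index 2.
Table: [567, 126, 406, 220, —, 390, —]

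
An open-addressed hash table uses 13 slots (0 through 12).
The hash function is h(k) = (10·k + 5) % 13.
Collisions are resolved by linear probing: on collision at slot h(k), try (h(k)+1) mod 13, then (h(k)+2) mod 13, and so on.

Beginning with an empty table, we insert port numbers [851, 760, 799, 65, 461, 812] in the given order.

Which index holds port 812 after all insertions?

4

Insert 851: h=0, slot 0 empty → index 0.
Insert 760: h=0, slot 0 occupied → index 1.
Insert 799: h=0, slots 0,1 occupied → index 2.
Insert 65: h=5, slot 5 empty → index 5.
Insert 461: h=0, slots 0,1,2 occupied → index 3.
Insert 812: h=0, slots 0,1,2,3 occupied → index 4.
Table: [851, 760, 799, 461, 812, 65, ∅, ∅, ∅, ∅, ∅, ∅, ∅]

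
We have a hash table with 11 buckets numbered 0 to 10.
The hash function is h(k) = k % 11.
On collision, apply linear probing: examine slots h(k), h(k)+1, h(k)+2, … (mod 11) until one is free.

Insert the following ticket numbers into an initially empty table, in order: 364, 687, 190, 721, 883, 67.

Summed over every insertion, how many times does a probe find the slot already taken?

Insert 364: h=1, slot 1 empty → index 1.
Insert 687: h=5, slot 5 empty → index 5.
Insert 190: h=3, slot 3 empty → index 3.
Insert 721: h=6, slot 6 empty → index 6.
Insert 883: h=3, slot 3 occupied → index 4.
Insert 67: h=1, slot 1 occupied → index 2.
Table: [., 364, 67, 190, 883, 687, 721, ., ., ., .]

2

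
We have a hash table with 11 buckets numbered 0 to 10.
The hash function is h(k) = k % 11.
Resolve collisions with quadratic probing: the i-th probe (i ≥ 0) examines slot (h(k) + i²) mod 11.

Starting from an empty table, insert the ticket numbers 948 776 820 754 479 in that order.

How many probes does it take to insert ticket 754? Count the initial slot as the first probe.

3

948: h=2 -> slot 2
776: h=6 -> slot 6
820: h=6, probe 6,7 -> slot 7
754: h=6, probe 6,7,10 -> slot 10
479: h=6, probe 6,7,10,4 -> slot 4
Table: [-, -, 948, -, 479, -, 776, 820, -, -, 754]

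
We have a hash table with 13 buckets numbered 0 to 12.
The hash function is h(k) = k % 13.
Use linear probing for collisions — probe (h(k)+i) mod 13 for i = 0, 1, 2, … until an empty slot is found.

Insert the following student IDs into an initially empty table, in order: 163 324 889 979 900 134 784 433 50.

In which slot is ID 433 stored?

9

163: h=7 -> slot 7
324: h=12 -> slot 12
889: h=5 -> slot 5
979: h=4 -> slot 4
900: h=3 -> slot 3
134: h=4, probe 4,5,6 -> slot 6
784: h=4, probe 4,5,6,7,8 -> slot 8
433: h=4, probe 4,5,6,7,8,9 -> slot 9
50: h=11 -> slot 11
Table: [_, _, _, 900, 979, 889, 134, 163, 784, 433, _, 50, 324]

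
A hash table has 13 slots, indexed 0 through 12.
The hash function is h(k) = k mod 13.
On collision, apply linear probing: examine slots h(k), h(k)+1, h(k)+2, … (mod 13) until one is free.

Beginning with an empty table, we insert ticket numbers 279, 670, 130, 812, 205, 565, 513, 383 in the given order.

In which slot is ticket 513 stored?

11

279: h=6 => slot 6
670: h=7 => slot 7
130: h=0 => slot 0
812: h=6, probe 6,7,8 => slot 8
205: h=10 => slot 10
565: h=6, probe 6,7,8,9 => slot 9
513: h=6, probe 6,7,8,9,10,11 => slot 11
383: h=6, probe 6,7,8,9,10,11,12 => slot 12
Table: [130, ∅, ∅, ∅, ∅, ∅, 279, 670, 812, 565, 205, 513, 383]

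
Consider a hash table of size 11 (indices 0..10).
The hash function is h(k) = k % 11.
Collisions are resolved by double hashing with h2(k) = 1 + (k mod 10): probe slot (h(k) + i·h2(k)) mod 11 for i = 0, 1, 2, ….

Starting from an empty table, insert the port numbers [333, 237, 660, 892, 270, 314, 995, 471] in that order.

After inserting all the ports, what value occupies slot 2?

333 hashes to 3; slot 3 is free → place at 3.
237 hashes to 6; slot 6 is free → place at 6.
660 hashes to 0; slot 0 is free → place at 0.
892 hashes to 1; slot 1 is free → place at 1.
270 hashes to 6, h2=1; 6 taken → place at 7.
314 hashes to 6, h2=5; 6,0 taken → place at 5.
995 hashes to 5, h2=6; 5,0,6,1,7 taken → place at 2.
471 hashes to 9; slot 9 is free → place at 9.
Table: [660, 892, 995, 333, ., 314, 237, 270, ., 471, .]

995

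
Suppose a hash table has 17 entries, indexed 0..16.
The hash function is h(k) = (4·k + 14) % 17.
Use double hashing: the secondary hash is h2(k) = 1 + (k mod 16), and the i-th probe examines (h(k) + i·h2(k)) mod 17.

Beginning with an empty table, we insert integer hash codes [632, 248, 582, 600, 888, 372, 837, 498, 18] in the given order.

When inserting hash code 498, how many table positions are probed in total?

5

632 hashes to 9; slot 9 is free → place at 9.
248 hashes to 3; slot 3 is free → place at 3.
582 hashes to 13; slot 13 is free → place at 13.
600 hashes to 0; slot 0 is free → place at 0.
888 hashes to 13, h2=9; 13 taken → place at 5.
372 hashes to 6; slot 6 is free → place at 6.
837 hashes to 13, h2=6; 13 taken → place at 2.
498 hashes to 0, h2=3; 0,3,6,9 taken → place at 12.
18 hashes to 1; slot 1 is free → place at 1.
Table: [600, 18, 837, 248, _, 888, 372, _, _, 632, _, _, 498, 582, _, _, _]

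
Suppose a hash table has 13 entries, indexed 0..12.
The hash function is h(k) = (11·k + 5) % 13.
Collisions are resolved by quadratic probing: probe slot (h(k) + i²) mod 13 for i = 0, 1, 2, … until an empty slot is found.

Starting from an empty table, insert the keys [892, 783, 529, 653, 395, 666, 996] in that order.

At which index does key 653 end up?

Insert 892: h=2, slot 2 empty => index 2.
Insert 783: h=12, slot 12 empty => index 12.
Insert 529: h=0, slot 0 empty => index 0.
Insert 653: h=12, slots 12,0 occupied => index 3.
Insert 395: h=8, slot 8 empty => index 8.
Insert 666: h=12, slots 12,0,3,8,2 occupied => index 11.
Insert 996: h=2, slots 2,3 occupied => index 6.
Table: [529, —, 892, 653, —, —, 996, —, 395, —, —, 666, 783]

3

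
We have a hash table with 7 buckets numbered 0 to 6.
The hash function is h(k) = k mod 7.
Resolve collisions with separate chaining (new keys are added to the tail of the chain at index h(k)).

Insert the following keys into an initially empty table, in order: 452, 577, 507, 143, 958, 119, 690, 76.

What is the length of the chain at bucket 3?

3

452 -> bucket 4
577 -> bucket 3
507 -> bucket 3 (collision)
143 -> bucket 3 (collision)
958 -> bucket 6
119 -> bucket 0
690 -> bucket 4 (collision)
76 -> bucket 6 (collision)
Final buckets:
0: 119
1: .
2: .
3: 577 -> 507 -> 143
4: 452 -> 690
5: .
6: 958 -> 76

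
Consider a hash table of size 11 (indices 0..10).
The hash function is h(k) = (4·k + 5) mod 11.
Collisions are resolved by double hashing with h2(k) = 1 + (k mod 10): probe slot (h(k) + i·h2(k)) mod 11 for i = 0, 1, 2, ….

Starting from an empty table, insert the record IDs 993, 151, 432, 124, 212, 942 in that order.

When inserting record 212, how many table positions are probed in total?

3

993: h=6 → slot 6
151: h=4 → slot 4
432: h=6, h2=3, probe 6,9 → slot 9
124: h=6, h2=5, probe 6,0 → slot 0
212: h=6, h2=3, probe 6,9,1 → slot 1
942: h=0, h2=3, probe 0,3 → slot 3
Table: [124, 212, —, 942, 151, —, 993, —, —, 432, —]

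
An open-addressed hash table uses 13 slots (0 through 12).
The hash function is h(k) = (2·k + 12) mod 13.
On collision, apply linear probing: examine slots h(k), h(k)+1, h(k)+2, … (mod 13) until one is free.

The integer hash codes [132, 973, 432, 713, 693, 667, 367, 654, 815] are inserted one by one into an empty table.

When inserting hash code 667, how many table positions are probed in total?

132: h=3 => slot 3
973: h=8 => slot 8
432: h=5 => slot 5
713: h=8, probe 8,9 => slot 9
693: h=7 => slot 7
667: h=7, probe 7,8,9,10 => slot 10
367: h=5, probe 5,6 => slot 6
654: h=7, probe 7,8,9,10,11 => slot 11
815: h=4 => slot 4
Table: [., ., ., 132, 815, 432, 367, 693, 973, 713, 667, 654, .]

4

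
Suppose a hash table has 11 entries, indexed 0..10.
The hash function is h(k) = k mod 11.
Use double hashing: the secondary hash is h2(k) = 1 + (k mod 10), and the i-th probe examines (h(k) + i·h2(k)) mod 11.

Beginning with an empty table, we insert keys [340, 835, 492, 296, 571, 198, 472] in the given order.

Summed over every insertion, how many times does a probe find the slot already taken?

Insert 340: h=10, slot 10 empty → index 10.
Insert 835: h=10, h2=6, slot 10 occupied → index 5.
Insert 492: h=8, slot 8 empty → index 8.
Insert 296: h=10, h2=7, slot 10 occupied → index 6.
Insert 571: h=10, h2=2, slot 10 occupied → index 1.
Insert 198: h=0, slot 0 empty → index 0.
Insert 472: h=10, h2=3, slot 10 occupied → index 2.
Table: [198, 571, 472, —, —, 835, 296, —, 492, —, 340]

4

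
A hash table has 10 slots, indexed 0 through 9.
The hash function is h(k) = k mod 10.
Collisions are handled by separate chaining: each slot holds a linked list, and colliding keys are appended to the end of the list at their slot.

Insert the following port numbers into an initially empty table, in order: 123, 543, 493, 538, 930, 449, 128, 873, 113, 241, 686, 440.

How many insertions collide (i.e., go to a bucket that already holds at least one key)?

6

123 -> bucket 3
543 -> bucket 3 (collision)
493 -> bucket 3 (collision)
538 -> bucket 8
930 -> bucket 0
449 -> bucket 9
128 -> bucket 8 (collision)
873 -> bucket 3 (collision)
113 -> bucket 3 (collision)
241 -> bucket 1
686 -> bucket 6
440 -> bucket 0 (collision)
Final buckets:
0: 930 -> 440
1: 241
2: .
3: 123 -> 543 -> 493 -> 873 -> 113
4: .
5: .
6: 686
7: .
8: 538 -> 128
9: 449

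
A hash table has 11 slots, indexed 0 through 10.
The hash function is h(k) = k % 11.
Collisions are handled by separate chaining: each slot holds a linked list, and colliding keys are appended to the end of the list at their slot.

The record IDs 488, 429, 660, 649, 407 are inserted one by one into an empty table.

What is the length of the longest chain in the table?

4

Insert 488: h=4, bucket 4 empty → new chain.
Insert 429: h=0, bucket 0 empty → new chain.
Insert 660: h=0, bucket 0 nonempty → append to chain.
Insert 649: h=0, bucket 0 nonempty → append to chain.
Insert 407: h=0, bucket 0 nonempty → append to chain.
Final buckets:
0: 429 -> 660 -> 649 -> 407
1: -
2: -
3: -
4: 488
5: -
6: -
7: -
8: -
9: -
10: -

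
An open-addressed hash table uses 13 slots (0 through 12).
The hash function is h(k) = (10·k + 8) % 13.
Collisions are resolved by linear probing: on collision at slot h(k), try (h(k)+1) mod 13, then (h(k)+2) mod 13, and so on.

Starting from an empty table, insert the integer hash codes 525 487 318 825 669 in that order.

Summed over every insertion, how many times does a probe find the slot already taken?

525: h=6 -> slot 6
487: h=3 -> slot 3
318: h=3, probe 3,4 -> slot 4
825: h=3, probe 3,4,5 -> slot 5
669: h=3, probe 3,4,5,6,7 -> slot 7
Table: [-, -, -, 487, 318, 825, 525, 669, -, -, -, -, -]

7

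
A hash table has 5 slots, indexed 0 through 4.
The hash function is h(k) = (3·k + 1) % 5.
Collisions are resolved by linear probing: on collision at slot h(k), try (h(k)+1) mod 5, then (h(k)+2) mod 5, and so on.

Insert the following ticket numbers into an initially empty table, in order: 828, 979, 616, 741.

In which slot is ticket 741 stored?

1

Insert 828: h=0, slot 0 empty => index 0.
Insert 979: h=3, slot 3 empty => index 3.
Insert 616: h=4, slot 4 empty => index 4.
Insert 741: h=4, slots 4,0 occupied => index 1.
Table: [828, 741, ., 979, 616]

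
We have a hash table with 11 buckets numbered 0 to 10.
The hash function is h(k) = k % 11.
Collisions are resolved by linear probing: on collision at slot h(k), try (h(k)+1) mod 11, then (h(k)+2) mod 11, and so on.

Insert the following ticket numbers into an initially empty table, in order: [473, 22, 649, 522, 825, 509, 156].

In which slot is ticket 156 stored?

473: h=0 → slot 0
22: h=0, probe 0,1 → slot 1
649: h=0, probe 0,1,2 → slot 2
522: h=5 → slot 5
825: h=0, probe 0,1,2,3 → slot 3
509: h=3, probe 3,4 → slot 4
156: h=2, probe 2,3,4,5,6 → slot 6
Table: [473, 22, 649, 825, 509, 522, 156, —, —, —, —]

6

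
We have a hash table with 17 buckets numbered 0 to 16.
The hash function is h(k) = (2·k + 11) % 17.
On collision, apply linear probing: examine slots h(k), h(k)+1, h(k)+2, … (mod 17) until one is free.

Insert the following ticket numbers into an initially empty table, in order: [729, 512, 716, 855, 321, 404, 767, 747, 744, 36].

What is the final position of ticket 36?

1

729: h=7 → slot 7
512: h=15 → slot 15
716: h=15, probe 15,16 → slot 16
855: h=4 → slot 4
321: h=7, probe 7,8 → slot 8
404: h=3 → slot 3
767: h=15, probe 15,16,0 → slot 0
747: h=9 → slot 9
744: h=3, probe 3,4,5 → slot 5
36: h=15, probe 15,16,0,1 → slot 1
Table: [767, 36, -, 404, 855, 744, -, 729, 321, 747, -, -, -, -, -, 512, 716]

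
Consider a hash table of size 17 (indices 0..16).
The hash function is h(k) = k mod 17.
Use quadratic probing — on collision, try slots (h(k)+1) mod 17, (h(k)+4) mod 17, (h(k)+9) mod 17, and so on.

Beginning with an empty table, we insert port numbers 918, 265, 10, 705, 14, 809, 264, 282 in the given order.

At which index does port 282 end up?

918 hashes to 0; slot 0 is free -> place at 0.
265 hashes to 10; slot 10 is free -> place at 10.
10 hashes to 10; 10 taken -> place at 11.
705 hashes to 8; slot 8 is free -> place at 8.
14 hashes to 14; slot 14 is free -> place at 14.
809 hashes to 10; 10,11,14 taken -> place at 2.
264 hashes to 9; slot 9 is free -> place at 9.
282 hashes to 10; 10,11,14,2,9 taken -> place at 1.
Table: [918, 282, 809, ., ., ., ., ., 705, 264, 265, 10, ., ., 14, ., .]

1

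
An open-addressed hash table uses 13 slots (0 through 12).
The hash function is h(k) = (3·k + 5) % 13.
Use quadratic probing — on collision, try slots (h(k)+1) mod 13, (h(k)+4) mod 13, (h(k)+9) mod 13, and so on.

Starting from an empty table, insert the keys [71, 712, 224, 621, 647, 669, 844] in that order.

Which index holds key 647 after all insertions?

5

71 hashes to 10; slot 10 is free => place at 10.
712 hashes to 9; slot 9 is free => place at 9.
224 hashes to 1; slot 1 is free => place at 1.
621 hashes to 9; 9,10 taken => place at 0.
647 hashes to 9; 9,10,0 taken => place at 5.
669 hashes to 10; 10 taken => place at 11.
844 hashes to 2; slot 2 is free => place at 2.
Table: [621, 224, 844, _, _, 647, _, _, _, 712, 71, 669, _]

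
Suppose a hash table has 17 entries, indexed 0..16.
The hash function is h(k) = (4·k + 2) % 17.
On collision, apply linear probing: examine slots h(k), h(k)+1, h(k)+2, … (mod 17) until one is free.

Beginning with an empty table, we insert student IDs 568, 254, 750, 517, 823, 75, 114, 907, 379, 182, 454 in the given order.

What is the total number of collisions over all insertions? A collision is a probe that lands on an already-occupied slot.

17

568: h=13 => slot 13
254: h=15 => slot 15
750: h=10 => slot 10
517: h=13, probe 13,14 => slot 14
823: h=13, probe 13,14,15,16 => slot 16
75: h=13, probe 13,14,15,16,0 => slot 0
114: h=16, probe 16,0,1 => slot 1
907: h=9 => slot 9
379: h=5 => slot 5
182: h=16, probe 16,0,1,2 => slot 2
454: h=16, probe 16,0,1,2,3 => slot 3
Table: [75, 114, 182, 454, —, 379, —, —, —, 907, 750, —, —, 568, 517, 254, 823]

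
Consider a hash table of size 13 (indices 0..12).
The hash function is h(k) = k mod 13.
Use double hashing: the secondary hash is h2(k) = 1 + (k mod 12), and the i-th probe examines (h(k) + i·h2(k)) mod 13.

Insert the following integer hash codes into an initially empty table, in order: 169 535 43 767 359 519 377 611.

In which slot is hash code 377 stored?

Insert 169: h=0, slot 0 empty → index 0.
Insert 535: h=2, slot 2 empty → index 2.
Insert 43: h=4, slot 4 empty → index 4.
Insert 767: h=0, h2=12, slot 0 occupied → index 12.
Insert 359: h=8, slot 8 empty → index 8.
Insert 519: h=12, h2=4, slot 12 occupied → index 3.
Insert 377: h=0, h2=6, slot 0 occupied → index 6.
Insert 611: h=0, h2=12, slots 0,12 occupied → index 11.
Table: [169, —, 535, 519, 43, —, 377, —, 359, —, —, 611, 767]

6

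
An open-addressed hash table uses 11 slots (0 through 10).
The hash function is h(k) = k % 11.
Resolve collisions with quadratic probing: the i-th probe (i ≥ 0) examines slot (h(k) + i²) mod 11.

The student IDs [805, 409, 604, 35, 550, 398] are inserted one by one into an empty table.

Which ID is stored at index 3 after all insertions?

Insert 805: h=2, slot 2 empty -> index 2.
Insert 409: h=2, slot 2 occupied -> index 3.
Insert 604: h=10, slot 10 empty -> index 10.
Insert 35: h=2, slots 2,3 occupied -> index 6.
Insert 550: h=0, slot 0 empty -> index 0.
Insert 398: h=2, slots 2,3,6,0 occupied -> index 7.
Table: [550, ∅, 805, 409, ∅, ∅, 35, 398, ∅, ∅, 604]

409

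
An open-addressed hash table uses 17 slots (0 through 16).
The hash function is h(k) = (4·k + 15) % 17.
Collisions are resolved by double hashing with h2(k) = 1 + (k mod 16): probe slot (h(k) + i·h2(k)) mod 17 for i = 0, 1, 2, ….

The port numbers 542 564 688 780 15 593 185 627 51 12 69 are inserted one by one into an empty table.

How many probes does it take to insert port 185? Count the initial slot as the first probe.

Insert 542: h=7, slot 7 empty → index 7.
Insert 564: h=10, slot 10 empty → index 10.
Insert 688: h=13, slot 13 empty → index 13.
Insert 780: h=7, h2=13, slot 7 occupied → index 3.
Insert 15: h=7, h2=16, slot 7 occupied → index 6.
Insert 593: h=7, h2=2, slot 7 occupied → index 9.
Insert 185: h=7, h2=10, slot 7 occupied → index 0.
Insert 627: h=7, h2=4, slot 7 occupied → index 11.
Insert 51: h=15, slot 15 empty → index 15.
Insert 12: h=12, slot 12 empty → index 12.
Insert 69: h=2, slot 2 empty → index 2.
Table: [185, ∅, 69, 780, ∅, ∅, 15, 542, ∅, 593, 564, 627, 12, 688, ∅, 51, ∅]

2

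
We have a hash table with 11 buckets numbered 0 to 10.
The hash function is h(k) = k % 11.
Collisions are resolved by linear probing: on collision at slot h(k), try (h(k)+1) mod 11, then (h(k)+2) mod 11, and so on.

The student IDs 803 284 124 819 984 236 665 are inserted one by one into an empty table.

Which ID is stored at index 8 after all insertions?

665

803: h=0 -> slot 0
284: h=9 -> slot 9
124: h=3 -> slot 3
819: h=5 -> slot 5
984: h=5, probe 5,6 -> slot 6
236: h=5, probe 5,6,7 -> slot 7
665: h=5, probe 5,6,7,8 -> slot 8
Table: [803, _, _, 124, _, 819, 984, 236, 665, 284, _]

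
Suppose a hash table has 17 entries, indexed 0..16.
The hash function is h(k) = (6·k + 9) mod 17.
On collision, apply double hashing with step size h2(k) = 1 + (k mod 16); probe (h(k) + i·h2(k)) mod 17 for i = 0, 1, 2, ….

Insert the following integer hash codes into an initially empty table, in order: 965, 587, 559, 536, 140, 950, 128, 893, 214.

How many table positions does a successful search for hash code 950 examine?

Insert 965: h=2, slot 2 empty => index 2.
Insert 587: h=12, slot 12 empty => index 12.
Insert 559: h=14, slot 14 empty => index 14.
Insert 536: h=12, h2=9, slot 12 occupied => index 4.
Insert 140: h=16, slot 16 empty => index 16.
Insert 950: h=14, h2=7, slots 14,4 occupied => index 11.
Insert 128: h=12, h2=1, slot 12 occupied => index 13.
Insert 893: h=12, h2=14, slot 12 occupied => index 9.
Insert 214: h=1, slot 1 empty => index 1.
Table: [., 214, 965, ., 536, ., ., ., ., 893, ., 950, 587, 128, 559, ., 140]
Lookup 950: h=14, h2=7, probe 14,4,11 → found at 11.

3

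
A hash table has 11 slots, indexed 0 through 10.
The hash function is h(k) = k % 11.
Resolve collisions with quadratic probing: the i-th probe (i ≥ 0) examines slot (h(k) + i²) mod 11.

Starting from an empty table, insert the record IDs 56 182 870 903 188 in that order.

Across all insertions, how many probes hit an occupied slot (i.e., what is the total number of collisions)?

6

Insert 56: h=1, slot 1 empty -> index 1.
Insert 182: h=6, slot 6 empty -> index 6.
Insert 870: h=1, slot 1 occupied -> index 2.
Insert 903: h=1, slots 1,2 occupied -> index 5.
Insert 188: h=1, slots 1,2,5 occupied -> index 10.
Table: [_, 56, 870, _, _, 903, 182, _, _, _, 188]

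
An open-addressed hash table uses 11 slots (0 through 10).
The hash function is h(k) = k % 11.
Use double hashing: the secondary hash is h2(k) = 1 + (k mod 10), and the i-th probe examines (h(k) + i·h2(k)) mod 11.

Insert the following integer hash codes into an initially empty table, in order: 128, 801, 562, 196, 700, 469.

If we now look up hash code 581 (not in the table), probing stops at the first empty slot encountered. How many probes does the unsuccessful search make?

2

128: h=7 -> slot 7
801: h=9 -> slot 9
562: h=1 -> slot 1
196: h=9, h2=7, probe 9,5 -> slot 5
700: h=7, h2=1, probe 7,8 -> slot 8
469: h=7, h2=10, probe 7,6 -> slot 6
Table: [-, 562, -, -, -, 196, 469, 128, 700, 801, -]
Lookup 581: h=9, h2=2, probe 9,0 → slot 0 empty, not found.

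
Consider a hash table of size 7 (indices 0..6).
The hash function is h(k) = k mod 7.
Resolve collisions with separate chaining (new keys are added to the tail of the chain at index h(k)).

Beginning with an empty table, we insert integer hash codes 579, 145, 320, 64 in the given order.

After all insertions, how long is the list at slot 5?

Insert 579: h=5, bucket 5 empty → new chain.
Insert 145: h=5, bucket 5 nonempty → append to chain.
Insert 320: h=5, bucket 5 nonempty → append to chain.
Insert 64: h=1, bucket 1 empty → new chain.
Final buckets:
0: ∅
1: 64
2: ∅
3: ∅
4: ∅
5: 579 -> 145 -> 320
6: ∅

3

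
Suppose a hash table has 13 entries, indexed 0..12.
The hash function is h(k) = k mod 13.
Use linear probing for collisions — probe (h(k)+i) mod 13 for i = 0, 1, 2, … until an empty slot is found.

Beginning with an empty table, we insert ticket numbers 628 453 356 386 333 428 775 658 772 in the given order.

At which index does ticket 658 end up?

628: h=4 -> slot 4
453: h=11 -> slot 11
356: h=5 -> slot 5
386: h=9 -> slot 9
333: h=8 -> slot 8
428: h=12 -> slot 12
775: h=8, probe 8,9,10 -> slot 10
658: h=8, probe 8,9,10,11,12,0 -> slot 0
772: h=5, probe 5,6 -> slot 6
Table: [658, ., ., ., 628, 356, 772, ., 333, 386, 775, 453, 428]

0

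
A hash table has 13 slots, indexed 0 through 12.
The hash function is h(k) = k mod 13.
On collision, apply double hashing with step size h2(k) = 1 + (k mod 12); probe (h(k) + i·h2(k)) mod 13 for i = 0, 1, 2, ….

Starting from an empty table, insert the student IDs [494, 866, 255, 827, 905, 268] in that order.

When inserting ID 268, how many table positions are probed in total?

3

494 hashes to 0; slot 0 is free => place at 0.
866 hashes to 8; slot 8 is free => place at 8.
255 hashes to 8, h2=4; 8 taken => place at 12.
827 hashes to 8, h2=12; 8 taken => place at 7.
905 hashes to 8, h2=6; 8 taken => place at 1.
268 hashes to 8, h2=5; 8,0 taken => place at 5.
Table: [494, 905, _, _, _, 268, _, 827, 866, _, _, _, 255]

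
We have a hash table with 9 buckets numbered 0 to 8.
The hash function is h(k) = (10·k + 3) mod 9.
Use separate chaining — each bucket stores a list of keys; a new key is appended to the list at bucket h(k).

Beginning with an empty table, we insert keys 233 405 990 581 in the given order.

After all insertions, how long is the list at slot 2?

233 → bucket 2
405 → bucket 3
990 → bucket 3 (collision)
581 → bucket 8
Final buckets:
0: —
1: —
2: 233
3: 405 -> 990
4: —
5: —
6: —
7: —
8: 581

1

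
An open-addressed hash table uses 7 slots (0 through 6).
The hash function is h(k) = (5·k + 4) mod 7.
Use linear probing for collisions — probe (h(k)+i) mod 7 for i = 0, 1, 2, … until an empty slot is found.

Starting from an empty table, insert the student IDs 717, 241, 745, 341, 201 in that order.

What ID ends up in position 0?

717 hashes to 5; slot 5 is free → place at 5.
241 hashes to 5; 5 taken → place at 6.
745 hashes to 5; 5,6 taken → place at 0.
341 hashes to 1; slot 1 is free → place at 1.
201 hashes to 1; 1 taken → place at 2.
Table: [745, 341, 201, —, —, 717, 241]

745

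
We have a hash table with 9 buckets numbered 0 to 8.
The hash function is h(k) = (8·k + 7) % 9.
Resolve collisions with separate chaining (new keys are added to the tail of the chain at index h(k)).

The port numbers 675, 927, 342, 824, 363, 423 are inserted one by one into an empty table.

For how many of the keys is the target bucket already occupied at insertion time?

Insert 675: h=7, bucket 7 empty -> new chain.
Insert 927: h=7, bucket 7 nonempty -> append to chain.
Insert 342: h=7, bucket 7 nonempty -> append to chain.
Insert 824: h=2, bucket 2 empty -> new chain.
Insert 363: h=4, bucket 4 empty -> new chain.
Insert 423: h=7, bucket 7 nonempty -> append to chain.
Final buckets:
0: —
1: —
2: 824
3: —
4: 363
5: —
6: —
7: 675 -> 927 -> 342 -> 423
8: —

3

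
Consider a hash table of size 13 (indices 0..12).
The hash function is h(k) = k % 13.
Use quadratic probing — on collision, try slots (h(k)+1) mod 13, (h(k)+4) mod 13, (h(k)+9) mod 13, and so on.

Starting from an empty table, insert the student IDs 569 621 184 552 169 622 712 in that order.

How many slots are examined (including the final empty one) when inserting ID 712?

Insert 569: h=10, slot 10 empty → index 10.
Insert 621: h=10, slot 10 occupied → index 11.
Insert 184: h=2, slot 2 empty → index 2.
Insert 552: h=6, slot 6 empty → index 6.
Insert 169: h=0, slot 0 empty → index 0.
Insert 622: h=11, slot 11 occupied → index 12.
Insert 712: h=10, slots 10,11 occupied → index 1.
Table: [169, 712, 184, ., ., ., 552, ., ., ., 569, 621, 622]

3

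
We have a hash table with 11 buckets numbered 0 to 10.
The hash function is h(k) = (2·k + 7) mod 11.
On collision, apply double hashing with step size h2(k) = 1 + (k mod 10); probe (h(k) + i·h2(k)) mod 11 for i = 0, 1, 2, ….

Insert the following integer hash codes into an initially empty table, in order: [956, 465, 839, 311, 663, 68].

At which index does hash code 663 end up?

6

956 hashes to 5; slot 5 is free → place at 5.
465 hashes to 2; slot 2 is free → place at 2.
839 hashes to 2, h2=10; 2 taken → place at 1.
311 hashes to 2, h2=2; 2 taken → place at 4.
663 hashes to 2, h2=4; 2 taken → place at 6.
68 hashes to 0; slot 0 is free → place at 0.
Table: [68, 839, 465, —, 311, 956, 663, —, —, —, —]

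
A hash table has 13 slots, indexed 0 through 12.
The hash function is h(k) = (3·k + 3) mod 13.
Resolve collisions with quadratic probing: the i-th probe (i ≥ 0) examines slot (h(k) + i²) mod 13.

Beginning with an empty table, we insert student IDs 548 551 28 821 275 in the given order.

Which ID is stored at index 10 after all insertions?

28

Insert 548: h=9, slot 9 empty -> index 9.
Insert 551: h=5, slot 5 empty -> index 5.
Insert 28: h=9, slot 9 occupied -> index 10.
Insert 821: h=9, slots 9,10 occupied -> index 0.
Insert 275: h=9, slots 9,10,0,5 occupied -> index 12.
Table: [821, ., ., ., ., 551, ., ., ., 548, 28, ., 275]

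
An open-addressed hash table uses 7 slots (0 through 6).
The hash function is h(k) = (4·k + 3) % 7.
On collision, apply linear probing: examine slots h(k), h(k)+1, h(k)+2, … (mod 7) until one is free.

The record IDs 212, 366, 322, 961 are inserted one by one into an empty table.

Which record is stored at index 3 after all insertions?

212 hashes to 4; slot 4 is free => place at 4.
366 hashes to 4; 4 taken => place at 5.
322 hashes to 3; slot 3 is free => place at 3.
961 hashes to 4; 4,5 taken => place at 6.
Table: [∅, ∅, ∅, 322, 212, 366, 961]

322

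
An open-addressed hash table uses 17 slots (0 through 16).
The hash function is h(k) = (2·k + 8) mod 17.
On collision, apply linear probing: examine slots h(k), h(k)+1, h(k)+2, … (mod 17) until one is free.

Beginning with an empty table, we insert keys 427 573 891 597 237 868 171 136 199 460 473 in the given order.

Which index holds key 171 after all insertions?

Insert 427: h=12, slot 12 empty => index 12.
Insert 573: h=15, slot 15 empty => index 15.
Insert 891: h=5, slot 5 empty => index 5.
Insert 597: h=12, slot 12 occupied => index 13.
Insert 237: h=6, slot 6 empty => index 6.
Insert 868: h=10, slot 10 empty => index 10.
Insert 171: h=10, slot 10 occupied => index 11.
Insert 136: h=8, slot 8 empty => index 8.
Insert 199: h=15, slot 15 occupied => index 16.
Insert 460: h=10, slots 10,11,12,13 occupied => index 14.
Insert 473: h=2, slot 2 empty => index 2.
Table: [., ., 473, ., ., 891, 237, ., 136, ., 868, 171, 427, 597, 460, 573, 199]

11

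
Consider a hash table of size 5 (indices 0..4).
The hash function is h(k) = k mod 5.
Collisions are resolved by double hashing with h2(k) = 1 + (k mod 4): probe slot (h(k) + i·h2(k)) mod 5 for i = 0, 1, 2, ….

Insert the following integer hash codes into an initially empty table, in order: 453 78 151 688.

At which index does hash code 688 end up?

453 hashes to 3; slot 3 is free → place at 3.
78 hashes to 3, h2=3; 3 taken → place at 1.
151 hashes to 1, h2=4; 1 taken → place at 0.
688 hashes to 3, h2=1; 3 taken → place at 4.
Table: [151, 78, ., 453, 688]

4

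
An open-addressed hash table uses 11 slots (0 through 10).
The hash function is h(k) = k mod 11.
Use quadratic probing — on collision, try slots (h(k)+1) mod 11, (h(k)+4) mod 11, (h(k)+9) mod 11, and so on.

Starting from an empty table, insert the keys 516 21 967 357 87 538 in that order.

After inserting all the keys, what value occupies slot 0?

21

516 hashes to 10; slot 10 is free => place at 10.
21 hashes to 10; 10 taken => place at 0.
967 hashes to 10; 10,0 taken => place at 3.
357 hashes to 5; slot 5 is free => place at 5.
87 hashes to 10; 10,0,3 taken => place at 8.
538 hashes to 10; 10,0,3,8 taken => place at 4.
Table: [21, -, -, 967, 538, 357, -, -, 87, -, 516]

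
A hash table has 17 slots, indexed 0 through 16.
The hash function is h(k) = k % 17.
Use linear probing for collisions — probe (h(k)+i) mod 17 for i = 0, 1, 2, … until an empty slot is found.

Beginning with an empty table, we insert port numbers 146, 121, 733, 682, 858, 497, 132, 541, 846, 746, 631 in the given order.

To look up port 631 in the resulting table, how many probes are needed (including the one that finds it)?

5

Insert 146: h=10, slot 10 empty -> index 10.
Insert 121: h=2, slot 2 empty -> index 2.
Insert 733: h=2, slot 2 occupied -> index 3.
Insert 682: h=2, slots 2,3 occupied -> index 4.
Insert 858: h=8, slot 8 empty -> index 8.
Insert 497: h=4, slot 4 occupied -> index 5.
Insert 132: h=13, slot 13 empty -> index 13.
Insert 541: h=14, slot 14 empty -> index 14.
Insert 846: h=13, slots 13,14 occupied -> index 15.
Insert 746: h=15, slot 15 occupied -> index 16.
Insert 631: h=2, slots 2,3,4,5 occupied -> index 6.
Table: [., ., 121, 733, 682, 497, 631, ., 858, ., 146, ., ., 132, 541, 846, 746]
Lookup 631: h=2, probe 2,3,4,5,6 → found at 6.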